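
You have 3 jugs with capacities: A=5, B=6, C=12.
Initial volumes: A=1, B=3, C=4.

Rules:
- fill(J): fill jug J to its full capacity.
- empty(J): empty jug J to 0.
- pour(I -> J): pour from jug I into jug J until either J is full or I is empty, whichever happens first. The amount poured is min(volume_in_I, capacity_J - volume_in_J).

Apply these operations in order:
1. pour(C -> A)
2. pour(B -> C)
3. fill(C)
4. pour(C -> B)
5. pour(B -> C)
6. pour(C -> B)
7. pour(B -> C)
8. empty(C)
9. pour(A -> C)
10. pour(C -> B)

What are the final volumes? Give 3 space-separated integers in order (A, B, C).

Answer: 0 5 0

Derivation:
Step 1: pour(C -> A) -> (A=5 B=3 C=0)
Step 2: pour(B -> C) -> (A=5 B=0 C=3)
Step 3: fill(C) -> (A=5 B=0 C=12)
Step 4: pour(C -> B) -> (A=5 B=6 C=6)
Step 5: pour(B -> C) -> (A=5 B=0 C=12)
Step 6: pour(C -> B) -> (A=5 B=6 C=6)
Step 7: pour(B -> C) -> (A=5 B=0 C=12)
Step 8: empty(C) -> (A=5 B=0 C=0)
Step 9: pour(A -> C) -> (A=0 B=0 C=5)
Step 10: pour(C -> B) -> (A=0 B=5 C=0)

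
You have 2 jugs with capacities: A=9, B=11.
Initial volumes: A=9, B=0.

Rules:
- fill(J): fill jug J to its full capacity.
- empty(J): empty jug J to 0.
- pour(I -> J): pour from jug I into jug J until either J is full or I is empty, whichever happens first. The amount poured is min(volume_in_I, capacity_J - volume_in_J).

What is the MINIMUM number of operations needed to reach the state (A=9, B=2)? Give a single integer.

Answer: 3

Derivation:
BFS from (A=9, B=0). One shortest path:
  1. empty(A) -> (A=0 B=0)
  2. fill(B) -> (A=0 B=11)
  3. pour(B -> A) -> (A=9 B=2)
Reached target in 3 moves.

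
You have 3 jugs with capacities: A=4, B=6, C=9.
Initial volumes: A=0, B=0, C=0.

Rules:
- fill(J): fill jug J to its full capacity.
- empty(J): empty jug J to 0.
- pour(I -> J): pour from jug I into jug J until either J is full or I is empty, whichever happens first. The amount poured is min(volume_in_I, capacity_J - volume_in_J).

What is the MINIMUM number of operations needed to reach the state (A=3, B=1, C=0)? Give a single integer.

Answer: 8

Derivation:
BFS from (A=0, B=0, C=0). One shortest path:
  1. fill(A) -> (A=4 B=0 C=0)
  2. fill(B) -> (A=4 B=6 C=0)
  3. pour(B -> C) -> (A=4 B=0 C=6)
  4. pour(A -> C) -> (A=1 B=0 C=9)
  5. pour(C -> B) -> (A=1 B=6 C=3)
  6. empty(B) -> (A=1 B=0 C=3)
  7. pour(A -> B) -> (A=0 B=1 C=3)
  8. pour(C -> A) -> (A=3 B=1 C=0)
Reached target in 8 moves.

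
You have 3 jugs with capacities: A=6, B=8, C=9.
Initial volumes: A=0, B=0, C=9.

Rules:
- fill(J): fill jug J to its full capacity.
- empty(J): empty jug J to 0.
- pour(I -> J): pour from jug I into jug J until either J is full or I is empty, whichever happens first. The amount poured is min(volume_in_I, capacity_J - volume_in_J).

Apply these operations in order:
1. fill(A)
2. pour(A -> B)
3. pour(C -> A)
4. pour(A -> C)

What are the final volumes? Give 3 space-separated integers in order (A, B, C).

Step 1: fill(A) -> (A=6 B=0 C=9)
Step 2: pour(A -> B) -> (A=0 B=6 C=9)
Step 3: pour(C -> A) -> (A=6 B=6 C=3)
Step 4: pour(A -> C) -> (A=0 B=6 C=9)

Answer: 0 6 9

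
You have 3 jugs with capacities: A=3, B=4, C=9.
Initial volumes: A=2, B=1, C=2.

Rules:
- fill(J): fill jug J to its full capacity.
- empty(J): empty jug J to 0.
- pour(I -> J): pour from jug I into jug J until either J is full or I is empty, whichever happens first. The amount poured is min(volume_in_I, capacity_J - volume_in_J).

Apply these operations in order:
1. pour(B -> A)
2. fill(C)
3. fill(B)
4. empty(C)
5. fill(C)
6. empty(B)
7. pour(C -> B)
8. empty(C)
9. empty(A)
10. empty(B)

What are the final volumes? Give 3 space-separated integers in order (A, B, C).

Answer: 0 0 0

Derivation:
Step 1: pour(B -> A) -> (A=3 B=0 C=2)
Step 2: fill(C) -> (A=3 B=0 C=9)
Step 3: fill(B) -> (A=3 B=4 C=9)
Step 4: empty(C) -> (A=3 B=4 C=0)
Step 5: fill(C) -> (A=3 B=4 C=9)
Step 6: empty(B) -> (A=3 B=0 C=9)
Step 7: pour(C -> B) -> (A=3 B=4 C=5)
Step 8: empty(C) -> (A=3 B=4 C=0)
Step 9: empty(A) -> (A=0 B=4 C=0)
Step 10: empty(B) -> (A=0 B=0 C=0)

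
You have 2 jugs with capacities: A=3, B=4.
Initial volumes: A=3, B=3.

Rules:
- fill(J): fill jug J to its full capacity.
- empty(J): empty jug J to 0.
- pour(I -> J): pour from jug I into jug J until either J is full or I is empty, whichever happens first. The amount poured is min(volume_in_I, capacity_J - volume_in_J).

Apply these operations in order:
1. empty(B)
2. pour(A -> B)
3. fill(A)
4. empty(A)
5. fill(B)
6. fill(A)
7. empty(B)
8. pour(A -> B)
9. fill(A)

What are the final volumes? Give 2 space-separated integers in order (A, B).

Answer: 3 3

Derivation:
Step 1: empty(B) -> (A=3 B=0)
Step 2: pour(A -> B) -> (A=0 B=3)
Step 3: fill(A) -> (A=3 B=3)
Step 4: empty(A) -> (A=0 B=3)
Step 5: fill(B) -> (A=0 B=4)
Step 6: fill(A) -> (A=3 B=4)
Step 7: empty(B) -> (A=3 B=0)
Step 8: pour(A -> B) -> (A=0 B=3)
Step 9: fill(A) -> (A=3 B=3)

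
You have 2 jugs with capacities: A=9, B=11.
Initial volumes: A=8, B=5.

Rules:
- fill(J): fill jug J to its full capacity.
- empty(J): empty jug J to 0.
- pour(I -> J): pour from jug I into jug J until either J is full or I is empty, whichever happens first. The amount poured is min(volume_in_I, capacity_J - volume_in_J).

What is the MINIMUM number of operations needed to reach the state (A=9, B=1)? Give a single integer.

Answer: 4

Derivation:
BFS from (A=8, B=5). One shortest path:
  1. fill(B) -> (A=8 B=11)
  2. pour(B -> A) -> (A=9 B=10)
  3. empty(A) -> (A=0 B=10)
  4. pour(B -> A) -> (A=9 B=1)
Reached target in 4 moves.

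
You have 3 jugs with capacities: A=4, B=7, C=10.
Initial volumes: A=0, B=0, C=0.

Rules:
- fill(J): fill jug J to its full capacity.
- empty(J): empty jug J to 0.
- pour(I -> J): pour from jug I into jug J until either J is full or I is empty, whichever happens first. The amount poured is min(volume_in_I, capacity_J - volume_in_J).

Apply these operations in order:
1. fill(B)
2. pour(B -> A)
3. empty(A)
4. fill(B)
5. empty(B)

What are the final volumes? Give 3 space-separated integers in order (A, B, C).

Step 1: fill(B) -> (A=0 B=7 C=0)
Step 2: pour(B -> A) -> (A=4 B=3 C=0)
Step 3: empty(A) -> (A=0 B=3 C=0)
Step 4: fill(B) -> (A=0 B=7 C=0)
Step 5: empty(B) -> (A=0 B=0 C=0)

Answer: 0 0 0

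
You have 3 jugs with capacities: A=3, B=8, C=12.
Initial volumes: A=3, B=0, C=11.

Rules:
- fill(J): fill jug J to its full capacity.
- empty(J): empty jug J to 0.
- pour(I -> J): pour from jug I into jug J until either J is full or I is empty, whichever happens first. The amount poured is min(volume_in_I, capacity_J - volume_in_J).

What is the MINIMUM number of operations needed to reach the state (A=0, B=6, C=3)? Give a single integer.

BFS from (A=3, B=0, C=11). One shortest path:
  1. pour(C -> B) -> (A=3 B=8 C=3)
  2. empty(B) -> (A=3 B=0 C=3)
  3. pour(A -> B) -> (A=0 B=3 C=3)
  4. fill(A) -> (A=3 B=3 C=3)
  5. pour(A -> B) -> (A=0 B=6 C=3)
Reached target in 5 moves.

Answer: 5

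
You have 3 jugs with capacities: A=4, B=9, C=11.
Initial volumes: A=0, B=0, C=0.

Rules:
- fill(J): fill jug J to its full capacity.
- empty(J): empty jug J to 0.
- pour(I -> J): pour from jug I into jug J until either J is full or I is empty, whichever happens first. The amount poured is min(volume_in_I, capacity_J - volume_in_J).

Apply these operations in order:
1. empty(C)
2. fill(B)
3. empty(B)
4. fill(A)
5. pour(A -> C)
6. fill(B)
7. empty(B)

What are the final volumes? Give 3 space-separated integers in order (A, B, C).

Step 1: empty(C) -> (A=0 B=0 C=0)
Step 2: fill(B) -> (A=0 B=9 C=0)
Step 3: empty(B) -> (A=0 B=0 C=0)
Step 4: fill(A) -> (A=4 B=0 C=0)
Step 5: pour(A -> C) -> (A=0 B=0 C=4)
Step 6: fill(B) -> (A=0 B=9 C=4)
Step 7: empty(B) -> (A=0 B=0 C=4)

Answer: 0 0 4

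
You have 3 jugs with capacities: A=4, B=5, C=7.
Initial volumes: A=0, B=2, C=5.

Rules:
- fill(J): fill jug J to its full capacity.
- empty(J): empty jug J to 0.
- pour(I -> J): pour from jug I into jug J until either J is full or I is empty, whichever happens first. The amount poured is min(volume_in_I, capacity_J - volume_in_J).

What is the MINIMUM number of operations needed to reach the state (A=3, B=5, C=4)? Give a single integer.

BFS from (A=0, B=2, C=5). One shortest path:
  1. pour(C -> A) -> (A=4 B=2 C=1)
  2. pour(C -> B) -> (A=4 B=3 C=0)
  3. pour(A -> C) -> (A=0 B=3 C=4)
  4. pour(B -> A) -> (A=3 B=0 C=4)
  5. fill(B) -> (A=3 B=5 C=4)
Reached target in 5 moves.

Answer: 5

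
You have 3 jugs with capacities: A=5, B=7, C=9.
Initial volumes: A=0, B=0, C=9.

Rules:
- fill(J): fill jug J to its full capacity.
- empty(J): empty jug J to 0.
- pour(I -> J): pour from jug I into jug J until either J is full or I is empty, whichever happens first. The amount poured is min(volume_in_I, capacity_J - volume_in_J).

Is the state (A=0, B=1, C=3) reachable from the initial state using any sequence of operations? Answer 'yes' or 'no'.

BFS from (A=0, B=0, C=9):
  1. fill(B) -> (A=0 B=7 C=9)
  2. pour(B -> A) -> (A=5 B=2 C=9)
  3. empty(A) -> (A=0 B=2 C=9)
  4. pour(B -> A) -> (A=2 B=0 C=9)
  5. pour(C -> A) -> (A=5 B=0 C=6)
  6. pour(A -> B) -> (A=0 B=5 C=6)
  7. pour(C -> A) -> (A=5 B=5 C=1)
  8. pour(A -> B) -> (A=3 B=7 C=1)
  9. empty(B) -> (A=3 B=0 C=1)
  10. pour(C -> B) -> (A=3 B=1 C=0)
  11. pour(A -> C) -> (A=0 B=1 C=3)
Target reached → yes.

Answer: yes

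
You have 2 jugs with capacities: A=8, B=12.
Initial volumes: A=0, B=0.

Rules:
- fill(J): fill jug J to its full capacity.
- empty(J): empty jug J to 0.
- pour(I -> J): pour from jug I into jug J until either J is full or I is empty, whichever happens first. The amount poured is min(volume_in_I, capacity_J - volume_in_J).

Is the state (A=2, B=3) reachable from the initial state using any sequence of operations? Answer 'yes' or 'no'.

Answer: no

Derivation:
BFS explored all 10 reachable states.
Reachable set includes: (0,0), (0,4), (0,8), (0,12), (4,0), (4,12), (8,0), (8,4), (8,8), (8,12)
Target (A=2, B=3) not in reachable set → no.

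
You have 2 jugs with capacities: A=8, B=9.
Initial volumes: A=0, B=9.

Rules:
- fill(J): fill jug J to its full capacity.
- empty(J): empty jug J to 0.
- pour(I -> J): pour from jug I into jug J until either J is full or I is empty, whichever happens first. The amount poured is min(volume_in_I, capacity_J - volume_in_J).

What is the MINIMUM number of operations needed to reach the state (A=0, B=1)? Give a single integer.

Answer: 2

Derivation:
BFS from (A=0, B=9). One shortest path:
  1. pour(B -> A) -> (A=8 B=1)
  2. empty(A) -> (A=0 B=1)
Reached target in 2 moves.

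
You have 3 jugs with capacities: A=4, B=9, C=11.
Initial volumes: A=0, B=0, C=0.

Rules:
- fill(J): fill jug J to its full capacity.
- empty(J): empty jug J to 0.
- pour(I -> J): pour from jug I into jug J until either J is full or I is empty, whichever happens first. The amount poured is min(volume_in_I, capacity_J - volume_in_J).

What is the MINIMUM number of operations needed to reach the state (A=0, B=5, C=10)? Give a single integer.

Answer: 6

Derivation:
BFS from (A=0, B=0, C=0). One shortest path:
  1. fill(A) -> (A=4 B=0 C=0)
  2. fill(C) -> (A=4 B=0 C=11)
  3. pour(A -> B) -> (A=0 B=4 C=11)
  4. pour(C -> B) -> (A=0 B=9 C=6)
  5. pour(B -> A) -> (A=4 B=5 C=6)
  6. pour(A -> C) -> (A=0 B=5 C=10)
Reached target in 6 moves.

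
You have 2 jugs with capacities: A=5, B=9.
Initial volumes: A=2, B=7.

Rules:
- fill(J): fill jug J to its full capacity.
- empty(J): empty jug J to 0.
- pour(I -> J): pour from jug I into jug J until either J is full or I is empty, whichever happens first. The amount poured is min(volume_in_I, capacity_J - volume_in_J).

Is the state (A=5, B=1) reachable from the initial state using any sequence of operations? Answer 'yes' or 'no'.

Answer: yes

Derivation:
BFS from (A=2, B=7):
  1. fill(B) -> (A=2 B=9)
  2. pour(B -> A) -> (A=5 B=6)
  3. empty(A) -> (A=0 B=6)
  4. pour(B -> A) -> (A=5 B=1)
Target reached → yes.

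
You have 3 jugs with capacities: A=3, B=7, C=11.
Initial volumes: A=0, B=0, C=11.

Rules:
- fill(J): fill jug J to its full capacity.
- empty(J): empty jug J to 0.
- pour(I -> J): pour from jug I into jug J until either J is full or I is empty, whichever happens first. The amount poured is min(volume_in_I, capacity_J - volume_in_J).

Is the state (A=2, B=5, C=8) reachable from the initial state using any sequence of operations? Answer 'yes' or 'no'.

Answer: no

Derivation:
BFS explored all 264 reachable states.
Reachable set includes: (0,0,0), (0,0,1), (0,0,2), (0,0,3), (0,0,4), (0,0,5), (0,0,6), (0,0,7), (0,0,8), (0,0,9), (0,0,10), (0,0,11) ...
Target (A=2, B=5, C=8) not in reachable set → no.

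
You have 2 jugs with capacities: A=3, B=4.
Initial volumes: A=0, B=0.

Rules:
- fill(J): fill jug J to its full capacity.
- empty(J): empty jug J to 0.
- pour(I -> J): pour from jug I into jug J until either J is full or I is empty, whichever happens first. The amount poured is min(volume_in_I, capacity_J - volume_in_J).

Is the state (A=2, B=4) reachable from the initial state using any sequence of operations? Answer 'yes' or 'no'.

BFS from (A=0, B=0):
  1. fill(A) -> (A=3 B=0)
  2. pour(A -> B) -> (A=0 B=3)
  3. fill(A) -> (A=3 B=3)
  4. pour(A -> B) -> (A=2 B=4)
Target reached → yes.

Answer: yes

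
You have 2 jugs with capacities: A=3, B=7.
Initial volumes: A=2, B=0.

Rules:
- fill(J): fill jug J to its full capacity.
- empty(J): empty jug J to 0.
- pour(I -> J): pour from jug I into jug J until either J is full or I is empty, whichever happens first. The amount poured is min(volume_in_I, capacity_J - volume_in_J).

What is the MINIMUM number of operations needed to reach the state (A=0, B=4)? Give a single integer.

Answer: 4

Derivation:
BFS from (A=2, B=0). One shortest path:
  1. empty(A) -> (A=0 B=0)
  2. fill(B) -> (A=0 B=7)
  3. pour(B -> A) -> (A=3 B=4)
  4. empty(A) -> (A=0 B=4)
Reached target in 4 moves.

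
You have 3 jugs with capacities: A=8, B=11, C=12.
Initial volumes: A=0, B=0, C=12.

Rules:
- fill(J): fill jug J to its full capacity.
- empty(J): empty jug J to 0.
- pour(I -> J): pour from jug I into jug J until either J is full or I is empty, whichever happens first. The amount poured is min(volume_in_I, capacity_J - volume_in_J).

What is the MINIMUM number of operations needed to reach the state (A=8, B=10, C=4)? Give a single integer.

BFS from (A=0, B=0, C=12). One shortest path:
  1. fill(B) -> (A=0 B=11 C=12)
  2. empty(C) -> (A=0 B=11 C=0)
  3. pour(B -> C) -> (A=0 B=0 C=11)
  4. fill(B) -> (A=0 B=11 C=11)
  5. pour(B -> C) -> (A=0 B=10 C=12)
  6. pour(C -> A) -> (A=8 B=10 C=4)
Reached target in 6 moves.

Answer: 6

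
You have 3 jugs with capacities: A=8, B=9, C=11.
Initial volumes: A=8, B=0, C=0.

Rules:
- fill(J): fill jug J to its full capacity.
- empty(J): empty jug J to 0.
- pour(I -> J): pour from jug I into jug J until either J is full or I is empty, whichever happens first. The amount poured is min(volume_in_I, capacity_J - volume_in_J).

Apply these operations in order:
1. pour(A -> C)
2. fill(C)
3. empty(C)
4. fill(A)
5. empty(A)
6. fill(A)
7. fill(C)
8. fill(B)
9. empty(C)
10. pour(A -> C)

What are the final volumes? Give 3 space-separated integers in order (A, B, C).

Answer: 0 9 8

Derivation:
Step 1: pour(A -> C) -> (A=0 B=0 C=8)
Step 2: fill(C) -> (A=0 B=0 C=11)
Step 3: empty(C) -> (A=0 B=0 C=0)
Step 4: fill(A) -> (A=8 B=0 C=0)
Step 5: empty(A) -> (A=0 B=0 C=0)
Step 6: fill(A) -> (A=8 B=0 C=0)
Step 7: fill(C) -> (A=8 B=0 C=11)
Step 8: fill(B) -> (A=8 B=9 C=11)
Step 9: empty(C) -> (A=8 B=9 C=0)
Step 10: pour(A -> C) -> (A=0 B=9 C=8)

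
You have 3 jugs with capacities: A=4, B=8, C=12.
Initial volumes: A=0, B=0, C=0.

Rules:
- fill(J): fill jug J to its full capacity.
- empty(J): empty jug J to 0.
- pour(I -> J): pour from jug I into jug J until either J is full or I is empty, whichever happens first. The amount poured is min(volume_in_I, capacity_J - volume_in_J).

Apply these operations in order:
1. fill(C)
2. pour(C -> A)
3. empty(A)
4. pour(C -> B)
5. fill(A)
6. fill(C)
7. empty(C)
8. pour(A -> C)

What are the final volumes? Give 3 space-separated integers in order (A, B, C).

Step 1: fill(C) -> (A=0 B=0 C=12)
Step 2: pour(C -> A) -> (A=4 B=0 C=8)
Step 3: empty(A) -> (A=0 B=0 C=8)
Step 4: pour(C -> B) -> (A=0 B=8 C=0)
Step 5: fill(A) -> (A=4 B=8 C=0)
Step 6: fill(C) -> (A=4 B=8 C=12)
Step 7: empty(C) -> (A=4 B=8 C=0)
Step 8: pour(A -> C) -> (A=0 B=8 C=4)

Answer: 0 8 4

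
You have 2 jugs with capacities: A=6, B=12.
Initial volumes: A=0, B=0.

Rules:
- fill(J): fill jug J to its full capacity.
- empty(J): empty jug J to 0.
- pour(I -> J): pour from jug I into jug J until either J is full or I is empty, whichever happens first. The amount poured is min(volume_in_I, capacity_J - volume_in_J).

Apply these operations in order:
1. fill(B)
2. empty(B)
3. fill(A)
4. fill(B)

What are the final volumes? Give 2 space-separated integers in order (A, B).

Step 1: fill(B) -> (A=0 B=12)
Step 2: empty(B) -> (A=0 B=0)
Step 3: fill(A) -> (A=6 B=0)
Step 4: fill(B) -> (A=6 B=12)

Answer: 6 12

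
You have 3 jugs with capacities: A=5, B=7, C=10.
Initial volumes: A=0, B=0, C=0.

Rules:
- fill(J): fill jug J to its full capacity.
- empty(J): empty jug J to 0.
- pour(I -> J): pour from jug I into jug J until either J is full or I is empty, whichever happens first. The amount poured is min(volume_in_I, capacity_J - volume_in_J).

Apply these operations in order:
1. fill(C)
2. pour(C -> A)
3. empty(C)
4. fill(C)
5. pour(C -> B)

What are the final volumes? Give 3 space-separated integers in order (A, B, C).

Answer: 5 7 3

Derivation:
Step 1: fill(C) -> (A=0 B=0 C=10)
Step 2: pour(C -> A) -> (A=5 B=0 C=5)
Step 3: empty(C) -> (A=5 B=0 C=0)
Step 4: fill(C) -> (A=5 B=0 C=10)
Step 5: pour(C -> B) -> (A=5 B=7 C=3)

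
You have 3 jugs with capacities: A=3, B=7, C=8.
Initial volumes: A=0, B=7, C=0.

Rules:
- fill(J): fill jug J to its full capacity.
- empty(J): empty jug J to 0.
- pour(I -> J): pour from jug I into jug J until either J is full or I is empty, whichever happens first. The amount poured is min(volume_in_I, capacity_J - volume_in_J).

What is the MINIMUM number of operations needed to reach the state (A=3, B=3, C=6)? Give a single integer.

Answer: 8

Derivation:
BFS from (A=0, B=7, C=0). One shortest path:
  1. fill(A) -> (A=3 B=7 C=0)
  2. empty(B) -> (A=3 B=0 C=0)
  3. pour(A -> B) -> (A=0 B=3 C=0)
  4. fill(A) -> (A=3 B=3 C=0)
  5. pour(A -> C) -> (A=0 B=3 C=3)
  6. fill(A) -> (A=3 B=3 C=3)
  7. pour(A -> C) -> (A=0 B=3 C=6)
  8. fill(A) -> (A=3 B=3 C=6)
Reached target in 8 moves.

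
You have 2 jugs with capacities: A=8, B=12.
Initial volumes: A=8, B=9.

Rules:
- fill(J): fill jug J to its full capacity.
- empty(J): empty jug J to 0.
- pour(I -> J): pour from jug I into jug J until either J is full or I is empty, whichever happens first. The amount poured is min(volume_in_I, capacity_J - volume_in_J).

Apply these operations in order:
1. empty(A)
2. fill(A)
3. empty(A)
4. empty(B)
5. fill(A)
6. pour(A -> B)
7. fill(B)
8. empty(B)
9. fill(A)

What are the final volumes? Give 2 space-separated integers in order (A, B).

Step 1: empty(A) -> (A=0 B=9)
Step 2: fill(A) -> (A=8 B=9)
Step 3: empty(A) -> (A=0 B=9)
Step 4: empty(B) -> (A=0 B=0)
Step 5: fill(A) -> (A=8 B=0)
Step 6: pour(A -> B) -> (A=0 B=8)
Step 7: fill(B) -> (A=0 B=12)
Step 8: empty(B) -> (A=0 B=0)
Step 9: fill(A) -> (A=8 B=0)

Answer: 8 0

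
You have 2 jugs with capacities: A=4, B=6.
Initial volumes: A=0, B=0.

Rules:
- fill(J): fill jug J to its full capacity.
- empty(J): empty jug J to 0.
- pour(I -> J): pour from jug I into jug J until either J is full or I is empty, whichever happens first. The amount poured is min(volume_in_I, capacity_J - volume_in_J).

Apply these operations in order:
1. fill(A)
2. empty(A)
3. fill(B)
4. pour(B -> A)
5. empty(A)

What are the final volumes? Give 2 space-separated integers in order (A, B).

Answer: 0 2

Derivation:
Step 1: fill(A) -> (A=4 B=0)
Step 2: empty(A) -> (A=0 B=0)
Step 3: fill(B) -> (A=0 B=6)
Step 4: pour(B -> A) -> (A=4 B=2)
Step 5: empty(A) -> (A=0 B=2)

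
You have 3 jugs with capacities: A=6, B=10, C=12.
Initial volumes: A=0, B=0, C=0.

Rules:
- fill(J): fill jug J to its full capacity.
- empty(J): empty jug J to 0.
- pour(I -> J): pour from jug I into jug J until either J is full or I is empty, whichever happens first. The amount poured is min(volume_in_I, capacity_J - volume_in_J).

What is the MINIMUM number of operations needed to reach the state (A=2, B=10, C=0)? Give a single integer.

BFS from (A=0, B=0, C=0). One shortest path:
  1. fill(C) -> (A=0 B=0 C=12)
  2. pour(C -> B) -> (A=0 B=10 C=2)
  3. pour(C -> A) -> (A=2 B=10 C=0)
Reached target in 3 moves.

Answer: 3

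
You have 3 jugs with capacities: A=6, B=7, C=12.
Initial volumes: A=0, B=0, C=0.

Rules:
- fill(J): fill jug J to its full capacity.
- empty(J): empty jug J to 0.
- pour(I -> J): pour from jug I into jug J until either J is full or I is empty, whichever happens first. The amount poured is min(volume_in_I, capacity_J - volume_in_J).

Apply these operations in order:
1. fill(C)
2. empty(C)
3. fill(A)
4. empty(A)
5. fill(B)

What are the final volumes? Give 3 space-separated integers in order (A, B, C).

Step 1: fill(C) -> (A=0 B=0 C=12)
Step 2: empty(C) -> (A=0 B=0 C=0)
Step 3: fill(A) -> (A=6 B=0 C=0)
Step 4: empty(A) -> (A=0 B=0 C=0)
Step 5: fill(B) -> (A=0 B=7 C=0)

Answer: 0 7 0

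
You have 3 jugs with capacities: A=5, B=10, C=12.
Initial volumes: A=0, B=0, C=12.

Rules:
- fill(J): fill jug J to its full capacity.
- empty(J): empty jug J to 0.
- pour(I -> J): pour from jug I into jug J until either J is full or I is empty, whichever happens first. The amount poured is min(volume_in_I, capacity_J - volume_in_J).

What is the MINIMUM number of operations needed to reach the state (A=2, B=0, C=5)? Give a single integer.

BFS from (A=0, B=0, C=12). One shortest path:
  1. pour(C -> B) -> (A=0 B=10 C=2)
  2. pour(B -> A) -> (A=5 B=5 C=2)
  3. empty(A) -> (A=0 B=5 C=2)
  4. pour(C -> A) -> (A=2 B=5 C=0)
  5. pour(B -> C) -> (A=2 B=0 C=5)
Reached target in 5 moves.

Answer: 5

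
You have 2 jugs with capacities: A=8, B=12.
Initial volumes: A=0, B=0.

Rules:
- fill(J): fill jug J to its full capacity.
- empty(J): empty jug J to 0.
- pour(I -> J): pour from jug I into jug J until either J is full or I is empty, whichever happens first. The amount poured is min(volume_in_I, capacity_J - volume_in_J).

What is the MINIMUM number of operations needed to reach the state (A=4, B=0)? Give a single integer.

BFS from (A=0, B=0). One shortest path:
  1. fill(B) -> (A=0 B=12)
  2. pour(B -> A) -> (A=8 B=4)
  3. empty(A) -> (A=0 B=4)
  4. pour(B -> A) -> (A=4 B=0)
Reached target in 4 moves.

Answer: 4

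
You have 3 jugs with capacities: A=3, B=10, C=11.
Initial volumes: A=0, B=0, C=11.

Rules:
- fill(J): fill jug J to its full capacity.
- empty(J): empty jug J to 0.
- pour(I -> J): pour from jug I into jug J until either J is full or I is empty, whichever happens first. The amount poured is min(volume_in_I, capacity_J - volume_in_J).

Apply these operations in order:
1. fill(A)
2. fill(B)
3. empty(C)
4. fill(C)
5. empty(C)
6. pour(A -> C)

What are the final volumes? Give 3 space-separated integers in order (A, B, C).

Answer: 0 10 3

Derivation:
Step 1: fill(A) -> (A=3 B=0 C=11)
Step 2: fill(B) -> (A=3 B=10 C=11)
Step 3: empty(C) -> (A=3 B=10 C=0)
Step 4: fill(C) -> (A=3 B=10 C=11)
Step 5: empty(C) -> (A=3 B=10 C=0)
Step 6: pour(A -> C) -> (A=0 B=10 C=3)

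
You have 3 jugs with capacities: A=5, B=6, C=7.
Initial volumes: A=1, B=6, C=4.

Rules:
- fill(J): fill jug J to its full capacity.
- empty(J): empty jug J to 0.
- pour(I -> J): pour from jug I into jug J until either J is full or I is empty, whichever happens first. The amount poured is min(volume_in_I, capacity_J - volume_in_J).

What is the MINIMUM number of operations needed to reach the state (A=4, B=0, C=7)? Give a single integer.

BFS from (A=1, B=6, C=4). One shortest path:
  1. pour(B -> C) -> (A=1 B=3 C=7)
  2. pour(B -> A) -> (A=4 B=0 C=7)
Reached target in 2 moves.

Answer: 2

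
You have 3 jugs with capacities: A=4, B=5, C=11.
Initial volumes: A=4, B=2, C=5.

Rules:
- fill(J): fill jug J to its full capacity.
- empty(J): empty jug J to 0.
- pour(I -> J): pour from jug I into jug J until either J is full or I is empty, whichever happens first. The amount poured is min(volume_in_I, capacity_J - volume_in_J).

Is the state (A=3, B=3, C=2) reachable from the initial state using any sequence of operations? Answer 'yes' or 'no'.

Answer: no

Derivation:
BFS explored all 240 reachable states.
Reachable set includes: (0,0,0), (0,0,1), (0,0,2), (0,0,3), (0,0,4), (0,0,5), (0,0,6), (0,0,7), (0,0,8), (0,0,9), (0,0,10), (0,0,11) ...
Target (A=3, B=3, C=2) not in reachable set → no.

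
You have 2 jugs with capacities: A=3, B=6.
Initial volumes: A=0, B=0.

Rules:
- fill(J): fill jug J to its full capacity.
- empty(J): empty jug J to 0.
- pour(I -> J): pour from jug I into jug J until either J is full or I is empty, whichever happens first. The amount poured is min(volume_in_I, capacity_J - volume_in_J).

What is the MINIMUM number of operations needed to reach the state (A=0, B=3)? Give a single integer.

Answer: 2

Derivation:
BFS from (A=0, B=0). One shortest path:
  1. fill(A) -> (A=3 B=0)
  2. pour(A -> B) -> (A=0 B=3)
Reached target in 2 moves.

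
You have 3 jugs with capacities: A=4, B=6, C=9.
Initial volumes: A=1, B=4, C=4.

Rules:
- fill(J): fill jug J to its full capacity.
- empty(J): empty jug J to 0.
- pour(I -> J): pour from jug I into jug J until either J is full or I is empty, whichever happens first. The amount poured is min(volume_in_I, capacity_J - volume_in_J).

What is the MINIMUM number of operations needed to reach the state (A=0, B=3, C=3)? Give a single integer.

BFS from (A=1, B=4, C=4). One shortest path:
  1. empty(B) -> (A=1 B=0 C=4)
  2. fill(C) -> (A=1 B=0 C=9)
  3. pour(C -> B) -> (A=1 B=6 C=3)
  4. pour(B -> A) -> (A=4 B=3 C=3)
  5. empty(A) -> (A=0 B=3 C=3)
Reached target in 5 moves.

Answer: 5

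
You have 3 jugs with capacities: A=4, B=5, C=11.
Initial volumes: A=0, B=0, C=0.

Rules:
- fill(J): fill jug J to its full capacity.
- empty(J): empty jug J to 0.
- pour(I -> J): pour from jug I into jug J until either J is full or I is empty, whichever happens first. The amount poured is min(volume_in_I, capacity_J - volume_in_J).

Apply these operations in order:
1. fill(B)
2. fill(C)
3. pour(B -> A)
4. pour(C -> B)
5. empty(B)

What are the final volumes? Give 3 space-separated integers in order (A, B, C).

Step 1: fill(B) -> (A=0 B=5 C=0)
Step 2: fill(C) -> (A=0 B=5 C=11)
Step 3: pour(B -> A) -> (A=4 B=1 C=11)
Step 4: pour(C -> B) -> (A=4 B=5 C=7)
Step 5: empty(B) -> (A=4 B=0 C=7)

Answer: 4 0 7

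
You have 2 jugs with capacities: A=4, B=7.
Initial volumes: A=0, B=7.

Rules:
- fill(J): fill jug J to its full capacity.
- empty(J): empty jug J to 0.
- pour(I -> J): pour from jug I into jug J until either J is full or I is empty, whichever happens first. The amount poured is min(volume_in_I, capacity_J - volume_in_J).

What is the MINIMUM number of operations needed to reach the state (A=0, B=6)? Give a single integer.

Answer: 6

Derivation:
BFS from (A=0, B=7). One shortest path:
  1. pour(B -> A) -> (A=4 B=3)
  2. empty(A) -> (A=0 B=3)
  3. pour(B -> A) -> (A=3 B=0)
  4. fill(B) -> (A=3 B=7)
  5. pour(B -> A) -> (A=4 B=6)
  6. empty(A) -> (A=0 B=6)
Reached target in 6 moves.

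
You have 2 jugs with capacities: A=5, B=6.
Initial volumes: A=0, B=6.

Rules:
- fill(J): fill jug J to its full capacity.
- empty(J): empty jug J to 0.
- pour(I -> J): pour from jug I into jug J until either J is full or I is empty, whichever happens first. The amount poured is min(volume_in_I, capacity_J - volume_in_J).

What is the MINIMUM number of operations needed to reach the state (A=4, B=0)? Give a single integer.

Answer: 6

Derivation:
BFS from (A=0, B=6). One shortest path:
  1. fill(A) -> (A=5 B=6)
  2. empty(B) -> (A=5 B=0)
  3. pour(A -> B) -> (A=0 B=5)
  4. fill(A) -> (A=5 B=5)
  5. pour(A -> B) -> (A=4 B=6)
  6. empty(B) -> (A=4 B=0)
Reached target in 6 moves.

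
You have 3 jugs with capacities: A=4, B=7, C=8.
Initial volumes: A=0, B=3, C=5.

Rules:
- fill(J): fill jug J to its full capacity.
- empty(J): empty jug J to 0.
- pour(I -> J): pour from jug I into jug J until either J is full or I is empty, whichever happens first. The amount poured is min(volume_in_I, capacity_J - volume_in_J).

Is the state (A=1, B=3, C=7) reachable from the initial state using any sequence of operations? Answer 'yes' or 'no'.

BFS explored all 234 reachable states.
Reachable set includes: (0,0,0), (0,0,1), (0,0,2), (0,0,3), (0,0,4), (0,0,5), (0,0,6), (0,0,7), (0,0,8), (0,1,0), (0,1,1), (0,1,2) ...
Target (A=1, B=3, C=7) not in reachable set → no.

Answer: no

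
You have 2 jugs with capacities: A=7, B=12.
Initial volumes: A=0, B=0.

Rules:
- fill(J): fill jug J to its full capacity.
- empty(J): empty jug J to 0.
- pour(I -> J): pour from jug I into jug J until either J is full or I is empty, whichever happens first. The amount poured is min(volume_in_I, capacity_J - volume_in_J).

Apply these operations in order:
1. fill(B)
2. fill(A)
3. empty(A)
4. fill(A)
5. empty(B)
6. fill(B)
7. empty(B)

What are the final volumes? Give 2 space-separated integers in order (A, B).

Step 1: fill(B) -> (A=0 B=12)
Step 2: fill(A) -> (A=7 B=12)
Step 3: empty(A) -> (A=0 B=12)
Step 4: fill(A) -> (A=7 B=12)
Step 5: empty(B) -> (A=7 B=0)
Step 6: fill(B) -> (A=7 B=12)
Step 7: empty(B) -> (A=7 B=0)

Answer: 7 0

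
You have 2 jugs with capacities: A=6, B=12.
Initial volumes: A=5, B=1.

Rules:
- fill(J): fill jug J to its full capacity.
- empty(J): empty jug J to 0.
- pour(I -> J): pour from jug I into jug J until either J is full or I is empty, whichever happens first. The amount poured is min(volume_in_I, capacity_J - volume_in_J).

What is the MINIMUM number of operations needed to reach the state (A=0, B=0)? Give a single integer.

Answer: 2

Derivation:
BFS from (A=5, B=1). One shortest path:
  1. empty(A) -> (A=0 B=1)
  2. empty(B) -> (A=0 B=0)
Reached target in 2 moves.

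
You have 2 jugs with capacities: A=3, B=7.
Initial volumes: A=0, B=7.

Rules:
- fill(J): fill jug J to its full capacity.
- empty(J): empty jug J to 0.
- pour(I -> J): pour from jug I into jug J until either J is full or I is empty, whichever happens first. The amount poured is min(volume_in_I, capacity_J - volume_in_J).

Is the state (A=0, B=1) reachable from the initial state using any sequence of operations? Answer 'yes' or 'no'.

BFS from (A=0, B=7):
  1. pour(B -> A) -> (A=3 B=4)
  2. empty(A) -> (A=0 B=4)
  3. pour(B -> A) -> (A=3 B=1)
  4. empty(A) -> (A=0 B=1)
Target reached → yes.

Answer: yes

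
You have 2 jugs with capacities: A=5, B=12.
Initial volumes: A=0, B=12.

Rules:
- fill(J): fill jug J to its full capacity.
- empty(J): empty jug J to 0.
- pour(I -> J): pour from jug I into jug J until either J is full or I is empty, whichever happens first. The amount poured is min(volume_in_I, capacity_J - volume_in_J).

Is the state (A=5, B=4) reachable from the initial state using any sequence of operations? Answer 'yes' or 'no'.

BFS from (A=0, B=12):
  1. pour(B -> A) -> (A=5 B=7)
  2. empty(A) -> (A=0 B=7)
  3. pour(B -> A) -> (A=5 B=2)
  4. empty(A) -> (A=0 B=2)
  5. pour(B -> A) -> (A=2 B=0)
  6. fill(B) -> (A=2 B=12)
  7. pour(B -> A) -> (A=5 B=9)
  8. empty(A) -> (A=0 B=9)
  9. pour(B -> A) -> (A=5 B=4)
Target reached → yes.

Answer: yes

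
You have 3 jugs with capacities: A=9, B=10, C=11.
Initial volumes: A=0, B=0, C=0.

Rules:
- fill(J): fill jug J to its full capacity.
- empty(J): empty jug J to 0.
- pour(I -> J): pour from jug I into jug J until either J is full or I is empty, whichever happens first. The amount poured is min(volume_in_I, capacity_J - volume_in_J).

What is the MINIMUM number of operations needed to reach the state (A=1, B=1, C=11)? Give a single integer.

BFS from (A=0, B=0, C=0). One shortest path:
  1. fill(C) -> (A=0 B=0 C=11)
  2. pour(C -> B) -> (A=0 B=10 C=1)
  3. pour(B -> A) -> (A=9 B=1 C=1)
  4. empty(A) -> (A=0 B=1 C=1)
  5. pour(C -> A) -> (A=1 B=1 C=0)
  6. fill(C) -> (A=1 B=1 C=11)
Reached target in 6 moves.

Answer: 6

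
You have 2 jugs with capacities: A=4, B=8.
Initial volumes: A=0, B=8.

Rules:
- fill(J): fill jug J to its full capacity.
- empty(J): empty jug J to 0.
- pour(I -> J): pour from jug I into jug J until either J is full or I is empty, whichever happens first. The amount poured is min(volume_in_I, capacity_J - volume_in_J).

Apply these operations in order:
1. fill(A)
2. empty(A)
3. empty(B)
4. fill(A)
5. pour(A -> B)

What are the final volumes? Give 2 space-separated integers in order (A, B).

Step 1: fill(A) -> (A=4 B=8)
Step 2: empty(A) -> (A=0 B=8)
Step 3: empty(B) -> (A=0 B=0)
Step 4: fill(A) -> (A=4 B=0)
Step 5: pour(A -> B) -> (A=0 B=4)

Answer: 0 4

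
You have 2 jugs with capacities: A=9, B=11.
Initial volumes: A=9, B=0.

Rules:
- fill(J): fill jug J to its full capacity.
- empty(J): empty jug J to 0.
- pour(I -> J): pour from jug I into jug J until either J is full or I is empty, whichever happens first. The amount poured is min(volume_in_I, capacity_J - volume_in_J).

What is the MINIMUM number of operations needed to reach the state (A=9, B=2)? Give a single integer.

Answer: 3

Derivation:
BFS from (A=9, B=0). One shortest path:
  1. empty(A) -> (A=0 B=0)
  2. fill(B) -> (A=0 B=11)
  3. pour(B -> A) -> (A=9 B=2)
Reached target in 3 moves.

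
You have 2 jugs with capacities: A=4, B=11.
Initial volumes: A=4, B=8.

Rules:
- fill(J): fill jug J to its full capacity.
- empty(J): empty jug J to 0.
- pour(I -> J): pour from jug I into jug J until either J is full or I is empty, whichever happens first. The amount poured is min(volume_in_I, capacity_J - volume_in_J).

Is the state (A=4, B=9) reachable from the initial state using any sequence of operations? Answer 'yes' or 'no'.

BFS from (A=4, B=8):
  1. pour(A -> B) -> (A=1 B=11)
  2. empty(B) -> (A=1 B=0)
  3. pour(A -> B) -> (A=0 B=1)
  4. fill(A) -> (A=4 B=1)
  5. pour(A -> B) -> (A=0 B=5)
  6. fill(A) -> (A=4 B=5)
  7. pour(A -> B) -> (A=0 B=9)
  8. fill(A) -> (A=4 B=9)
Target reached → yes.

Answer: yes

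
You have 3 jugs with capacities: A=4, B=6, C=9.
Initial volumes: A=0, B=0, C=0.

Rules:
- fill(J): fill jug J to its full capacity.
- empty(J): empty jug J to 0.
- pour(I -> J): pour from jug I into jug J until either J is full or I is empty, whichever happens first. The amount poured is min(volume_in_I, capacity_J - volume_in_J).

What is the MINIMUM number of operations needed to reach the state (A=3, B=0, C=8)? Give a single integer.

Answer: 8

Derivation:
BFS from (A=0, B=0, C=0). One shortest path:
  1. fill(C) -> (A=0 B=0 C=9)
  2. pour(C -> B) -> (A=0 B=6 C=3)
  3. pour(B -> A) -> (A=4 B=2 C=3)
  4. empty(A) -> (A=0 B=2 C=3)
  5. pour(C -> A) -> (A=3 B=2 C=0)
  6. pour(B -> C) -> (A=3 B=0 C=2)
  7. fill(B) -> (A=3 B=6 C=2)
  8. pour(B -> C) -> (A=3 B=0 C=8)
Reached target in 8 moves.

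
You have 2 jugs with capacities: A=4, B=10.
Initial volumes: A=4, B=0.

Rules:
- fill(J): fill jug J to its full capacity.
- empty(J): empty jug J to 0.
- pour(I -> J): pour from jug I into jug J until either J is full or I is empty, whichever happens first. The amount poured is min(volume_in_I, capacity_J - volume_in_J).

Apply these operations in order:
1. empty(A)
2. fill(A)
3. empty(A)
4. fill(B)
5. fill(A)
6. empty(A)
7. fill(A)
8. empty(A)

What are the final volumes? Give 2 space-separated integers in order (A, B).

Answer: 0 10

Derivation:
Step 1: empty(A) -> (A=0 B=0)
Step 2: fill(A) -> (A=4 B=0)
Step 3: empty(A) -> (A=0 B=0)
Step 4: fill(B) -> (A=0 B=10)
Step 5: fill(A) -> (A=4 B=10)
Step 6: empty(A) -> (A=0 B=10)
Step 7: fill(A) -> (A=4 B=10)
Step 8: empty(A) -> (A=0 B=10)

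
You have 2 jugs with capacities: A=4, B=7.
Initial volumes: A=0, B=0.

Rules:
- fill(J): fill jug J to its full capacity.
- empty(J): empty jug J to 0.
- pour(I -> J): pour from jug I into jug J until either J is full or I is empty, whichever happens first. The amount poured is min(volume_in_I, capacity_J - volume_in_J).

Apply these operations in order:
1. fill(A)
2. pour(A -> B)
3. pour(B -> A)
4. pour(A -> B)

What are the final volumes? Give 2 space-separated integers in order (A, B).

Answer: 0 4

Derivation:
Step 1: fill(A) -> (A=4 B=0)
Step 2: pour(A -> B) -> (A=0 B=4)
Step 3: pour(B -> A) -> (A=4 B=0)
Step 4: pour(A -> B) -> (A=0 B=4)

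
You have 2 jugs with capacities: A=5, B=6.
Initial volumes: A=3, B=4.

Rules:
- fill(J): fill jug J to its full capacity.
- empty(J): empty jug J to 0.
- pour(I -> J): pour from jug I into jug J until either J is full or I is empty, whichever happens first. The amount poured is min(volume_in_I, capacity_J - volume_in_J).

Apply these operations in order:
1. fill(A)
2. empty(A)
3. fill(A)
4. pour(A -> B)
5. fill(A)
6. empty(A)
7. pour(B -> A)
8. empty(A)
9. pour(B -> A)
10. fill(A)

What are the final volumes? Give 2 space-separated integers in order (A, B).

Answer: 5 0

Derivation:
Step 1: fill(A) -> (A=5 B=4)
Step 2: empty(A) -> (A=0 B=4)
Step 3: fill(A) -> (A=5 B=4)
Step 4: pour(A -> B) -> (A=3 B=6)
Step 5: fill(A) -> (A=5 B=6)
Step 6: empty(A) -> (A=0 B=6)
Step 7: pour(B -> A) -> (A=5 B=1)
Step 8: empty(A) -> (A=0 B=1)
Step 9: pour(B -> A) -> (A=1 B=0)
Step 10: fill(A) -> (A=5 B=0)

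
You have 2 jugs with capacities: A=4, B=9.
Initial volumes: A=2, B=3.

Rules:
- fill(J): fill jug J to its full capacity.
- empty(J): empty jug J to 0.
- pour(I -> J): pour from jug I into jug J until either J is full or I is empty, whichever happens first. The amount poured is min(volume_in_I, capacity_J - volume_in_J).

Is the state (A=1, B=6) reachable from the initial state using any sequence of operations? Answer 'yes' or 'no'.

Answer: no

Derivation:
BFS explored all 27 reachable states.
Reachable set includes: (0,0), (0,1), (0,2), (0,3), (0,4), (0,5), (0,6), (0,7), (0,8), (0,9), (1,0), (1,9) ...
Target (A=1, B=6) not in reachable set → no.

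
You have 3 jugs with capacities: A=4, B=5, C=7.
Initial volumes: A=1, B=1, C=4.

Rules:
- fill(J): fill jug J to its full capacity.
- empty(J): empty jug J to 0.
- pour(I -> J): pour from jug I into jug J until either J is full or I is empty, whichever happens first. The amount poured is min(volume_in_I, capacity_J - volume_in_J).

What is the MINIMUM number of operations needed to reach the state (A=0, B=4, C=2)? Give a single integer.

Answer: 3

Derivation:
BFS from (A=1, B=1, C=4). One shortest path:
  1. pour(B -> A) -> (A=2 B=0 C=4)
  2. pour(C -> A) -> (A=4 B=0 C=2)
  3. pour(A -> B) -> (A=0 B=4 C=2)
Reached target in 3 moves.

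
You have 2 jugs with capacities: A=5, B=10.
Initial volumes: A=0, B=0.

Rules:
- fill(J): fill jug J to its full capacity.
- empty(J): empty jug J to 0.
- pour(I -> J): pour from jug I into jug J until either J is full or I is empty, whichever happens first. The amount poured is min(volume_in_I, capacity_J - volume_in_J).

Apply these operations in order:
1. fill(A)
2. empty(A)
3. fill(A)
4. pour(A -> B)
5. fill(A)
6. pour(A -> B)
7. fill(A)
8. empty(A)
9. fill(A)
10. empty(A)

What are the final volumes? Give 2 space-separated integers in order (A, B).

Answer: 0 10

Derivation:
Step 1: fill(A) -> (A=5 B=0)
Step 2: empty(A) -> (A=0 B=0)
Step 3: fill(A) -> (A=5 B=0)
Step 4: pour(A -> B) -> (A=0 B=5)
Step 5: fill(A) -> (A=5 B=5)
Step 6: pour(A -> B) -> (A=0 B=10)
Step 7: fill(A) -> (A=5 B=10)
Step 8: empty(A) -> (A=0 B=10)
Step 9: fill(A) -> (A=5 B=10)
Step 10: empty(A) -> (A=0 B=10)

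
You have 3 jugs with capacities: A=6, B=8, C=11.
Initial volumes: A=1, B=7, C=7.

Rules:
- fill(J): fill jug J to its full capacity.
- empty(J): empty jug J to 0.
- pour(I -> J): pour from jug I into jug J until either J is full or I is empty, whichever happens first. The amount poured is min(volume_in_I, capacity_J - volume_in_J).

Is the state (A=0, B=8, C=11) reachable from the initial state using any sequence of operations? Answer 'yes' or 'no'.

Answer: yes

Derivation:
BFS from (A=1, B=7, C=7):
  1. fill(C) -> (A=1 B=7 C=11)
  2. pour(A -> B) -> (A=0 B=8 C=11)
Target reached → yes.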